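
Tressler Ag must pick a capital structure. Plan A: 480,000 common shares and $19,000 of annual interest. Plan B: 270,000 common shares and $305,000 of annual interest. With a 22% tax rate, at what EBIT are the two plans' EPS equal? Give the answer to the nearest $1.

$672,714

At indifference, (EBIT − 19,000)(1 − t)/480,000 = (EBIT − 305,000)(1 − t)/270,000.
Cancelling (1 − t) and cross-multiplying: 270,000·(EBIT − 19,000) = 480,000·(EBIT − 305,000).
Solving, EBIT = (305,000·480,000 − 19,000·270,000) / (480,000 − 270,000) = 141,270,000,000 / 210,000 = 672,714.29.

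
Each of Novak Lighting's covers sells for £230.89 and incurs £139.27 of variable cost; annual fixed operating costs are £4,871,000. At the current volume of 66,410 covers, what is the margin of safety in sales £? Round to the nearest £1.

Each unit contributes £230.89 − £139.27 = £91.62. Break-even units = £4,871,000 ÷ £91.62 = 53,165.25; break-even revenue = 53,165.25 × £230.89 = £12,275,324.06.
Actual sales revenue = 66,410 × £230.89 = £15,333,404.90.
Margin of safety = £15,333,404.90 − £12,275,324.06 = £3,058,081.

£3,058,081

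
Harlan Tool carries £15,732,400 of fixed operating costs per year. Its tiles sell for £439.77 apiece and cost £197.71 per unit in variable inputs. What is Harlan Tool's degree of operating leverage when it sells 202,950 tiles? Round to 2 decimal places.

1.47

Total contribution margin = 202,950 × £242.06 = £49,126,077.00.
Subtracting fixed costs: EBIT = £49,126,077.00 − £15,732,400 = £33,393,677.00.
So DOL = total CM / EBIT = £49,126,077.00 / £33,393,677.00 = 1.4711.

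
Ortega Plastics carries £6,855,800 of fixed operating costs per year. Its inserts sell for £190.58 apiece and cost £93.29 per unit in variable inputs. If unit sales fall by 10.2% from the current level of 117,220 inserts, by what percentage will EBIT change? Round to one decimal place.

Total contribution margin = 117,220 × £97.29 = £11,404,333.80.
Operating income = contribution − fixed costs = £11,404,333.80 − £6,855,800 = £4,548,533.80.
DOL = contribution ÷ EBIT = £11,404,333.80 ÷ £4,548,533.80 = 2.5073.
%ΔEBIT = DOL × %ΔSales = 2.5073 × -10.2% = -25.6%.

-25.6%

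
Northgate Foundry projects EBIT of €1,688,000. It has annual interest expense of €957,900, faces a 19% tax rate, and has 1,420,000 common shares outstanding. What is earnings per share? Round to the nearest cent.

€0.42

Pre-tax income = €1,688,000 − €957,900.00 = €730,100.00.
Net income = €730,100.00 × (1 − 0.19) = €591,381.00.
EPS = €591,381.00 ÷ 1,420,000 = €0.42.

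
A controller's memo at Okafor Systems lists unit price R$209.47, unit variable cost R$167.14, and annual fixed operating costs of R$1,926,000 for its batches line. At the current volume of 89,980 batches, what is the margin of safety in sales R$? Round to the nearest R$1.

R$9,317,300

Contribution margin per unit = R$209.47 − R$167.14 = R$42.33. Break-even units = R$1,926,000 ÷ R$42.33 = 45,499.65; break-even revenue = 45,499.65 × R$209.47 = R$9,530,810.77.
Actual sales revenue = 89,980 × R$209.47 = R$18,848,110.60.
Margin of safety = R$18,848,110.60 − R$9,530,810.77 = R$9,317,300.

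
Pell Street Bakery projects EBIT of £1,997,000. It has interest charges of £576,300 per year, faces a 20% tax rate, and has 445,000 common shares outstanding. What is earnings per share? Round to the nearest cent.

£2.55

Interest = £576,300.00, so EBT = £1,997,000 − £576,300.00 = £1,420,700.00.
After tax at 20%: net income = £1,420,700.00 × 0.80 = £1,136,560.00.
Per share: £1,136,560.00 / 445,000 shares = £2.55.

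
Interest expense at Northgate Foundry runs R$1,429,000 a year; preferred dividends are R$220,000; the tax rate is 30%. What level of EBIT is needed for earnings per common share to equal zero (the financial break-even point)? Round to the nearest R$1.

Preferred dividends are paid after tax, so their pre-tax equivalent is R$220,000 ÷ (1 − 0.30) = R$314,285.71.
EPS = 0 when EBIT covers interest plus the pre-tax preferred burden: R$1,429,000 + R$314,285.71 = R$1,743,285.71.

R$1,743,286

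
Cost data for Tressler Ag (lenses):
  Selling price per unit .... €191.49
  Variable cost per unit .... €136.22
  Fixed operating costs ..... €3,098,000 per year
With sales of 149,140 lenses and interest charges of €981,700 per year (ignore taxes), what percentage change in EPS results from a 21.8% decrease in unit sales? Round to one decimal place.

-43.2%

At 149,140 units, contribution = 149,140 × €55.27 = €8,242,967.80.
Subtracting fixed costs: EBIT = €8,242,967.80 − €3,098,000 = €5,144,967.80.
Interest = €981,700.00, so EBIT − I = €4,163,267.80.
Degree of combined leverage = contribution ÷ (EBIT − I) = €8,242,967.80 ÷ €4,163,267.80 = 1.9799.
%ΔEPS = DCL × %ΔSales = 1.9799 × -21.8% = -43.2%.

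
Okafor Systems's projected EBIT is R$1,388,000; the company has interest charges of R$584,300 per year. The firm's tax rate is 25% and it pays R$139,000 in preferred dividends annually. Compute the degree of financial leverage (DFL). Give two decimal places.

2.24

Interest = R$584,300.00.
Preferred dividends grossed up pre-tax: R$139,000 / (1 − 0.25) = R$185,333.33.
DFL = EBIT ÷ [EBIT − I − D_p/(1−t)] = R$1,388,000 ÷ [R$1,388,000 − R$584,300.00 − R$185,333.33] = R$1,388,000 ÷ R$618,366.67 = 2.2446.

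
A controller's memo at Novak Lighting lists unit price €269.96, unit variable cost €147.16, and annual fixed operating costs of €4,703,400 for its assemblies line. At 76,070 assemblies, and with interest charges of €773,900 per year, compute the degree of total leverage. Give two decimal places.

Contribution at this volume is 76,070 × €122.80 = €9,341,396.00.
EBIT = €9,341,396.00 − €4,703,400 = €4,637,996.00. Interest = €773,900.00.
DOL = €9,341,396.00 ÷ €4,637,996.00 = 2.0141; DFL = €4,637,996.00 ÷ €3,864,096.00 = 1.2003.
DCL = DOL × DFL = 2.0141 × 1.2003 = 2.4175.

2.42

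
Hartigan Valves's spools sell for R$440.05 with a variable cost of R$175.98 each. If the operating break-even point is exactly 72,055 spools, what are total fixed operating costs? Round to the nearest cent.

R$19,027,563.85

Each unit contributes R$440.05 − R$175.98 = R$264.07.
Fixed costs = break-even units × CM = 72,055 × R$264.07 = R$19,027,563.85.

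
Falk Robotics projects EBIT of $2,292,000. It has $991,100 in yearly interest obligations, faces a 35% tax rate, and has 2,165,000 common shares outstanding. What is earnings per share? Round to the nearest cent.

Pre-tax income = $2,292,000 − $991,100.00 = $1,300,900.00.
After tax at 35%: net income = $1,300,900.00 × 0.65 = $845,585.00.
EPS = $845,585.00 ÷ 2,165,000 = $0.39.

$0.39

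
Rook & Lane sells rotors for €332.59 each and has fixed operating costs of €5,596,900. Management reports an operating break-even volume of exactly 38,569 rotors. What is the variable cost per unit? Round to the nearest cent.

€187.48

At break-even, FC = Q × (P − VC), so P − VC = €5,596,900 ÷ 38,569 = €145.1140.
Variable cost per unit = €332.59 − €145.1140 = €187.48.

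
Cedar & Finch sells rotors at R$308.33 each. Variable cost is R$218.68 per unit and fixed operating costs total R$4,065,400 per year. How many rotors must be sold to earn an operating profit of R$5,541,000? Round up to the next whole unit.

107,155 rotors

Each unit contributes R$308.33 − R$218.68 = R$89.65.
Need Q such that Q × R$89.65 − R$4,065,400 = R$5,541,000, i.e. Q = R$9,606,400 / R$89.65 = 107,154.49 → 107,155.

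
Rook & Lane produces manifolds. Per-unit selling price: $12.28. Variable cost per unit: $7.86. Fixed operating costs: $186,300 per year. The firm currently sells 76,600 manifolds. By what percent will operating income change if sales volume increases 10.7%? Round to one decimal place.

Contribution at this volume is 76,600 × $4.42 = $338,572.00.
Subtracting fixed costs: EBIT = $338,572.00 − $186,300 = $152,272.00.
Degree of operating leverage = $338,572.00 / $152,272.00 = 2.2235.
%ΔEBIT = DOL × %ΔSales = 2.2235 × +10.7% = +23.8%.

+23.8%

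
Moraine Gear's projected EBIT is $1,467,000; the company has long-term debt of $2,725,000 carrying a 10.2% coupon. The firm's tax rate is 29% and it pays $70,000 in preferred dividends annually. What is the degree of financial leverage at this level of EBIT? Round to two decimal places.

1.35

Interest = $277,950.00.
Preferred dividends grossed up pre-tax: $70,000 / (1 − 0.29) = $98,591.55.
DFL = EBIT ÷ [EBIT − I − D_p/(1−t)] = $1,467,000 ÷ [$1,467,000 − $277,950.00 − $98,591.55] = $1,467,000 ÷ $1,090,458.45 = 1.3453.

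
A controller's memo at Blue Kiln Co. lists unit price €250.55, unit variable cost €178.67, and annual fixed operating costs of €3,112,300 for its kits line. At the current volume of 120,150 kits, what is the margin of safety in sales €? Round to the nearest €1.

€19,255,130

Unit CM = price − variable cost = €250.55 − €178.67 = €71.88. Break-even units = €3,112,300 ÷ €71.88 = 43,298.55; break-even revenue = 43,298.55 × €250.55 = €10,848,452.49.
Actual sales revenue = 120,150 × €250.55 = €30,103,582.50.
Margin of safety = €30,103,582.50 − €10,848,452.49 = €19,255,130.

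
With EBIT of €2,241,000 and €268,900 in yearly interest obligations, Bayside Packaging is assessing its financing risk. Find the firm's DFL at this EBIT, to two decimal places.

1.14

Annual interest charges come to €268,900.00.
DFL = EBIT ÷ (EBIT − I) = €2,241,000 ÷ (€2,241,000 − €268,900.00) = €2,241,000 ÷ €1,972,100.00 = 1.1364.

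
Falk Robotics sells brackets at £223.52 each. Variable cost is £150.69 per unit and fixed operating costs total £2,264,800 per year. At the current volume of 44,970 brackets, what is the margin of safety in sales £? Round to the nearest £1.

£3,100,876

Contribution margin per unit = £223.52 − £150.69 = £72.83. Break-even units = £2,264,800 ÷ £72.83 = 31,097.08; break-even revenue = 31,097.08 × £223.52 = £6,950,818.29.
Actual sales revenue = 44,970 × £223.52 = £10,051,694.40.
Margin of safety = £10,051,694.40 − £6,950,818.29 = £3,100,876.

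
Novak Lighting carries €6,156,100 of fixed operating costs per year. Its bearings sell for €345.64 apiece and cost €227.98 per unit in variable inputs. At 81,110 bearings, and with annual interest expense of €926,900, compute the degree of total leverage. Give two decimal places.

Total contribution margin = 81,110 × €117.66 = €9,543,402.60.
EBIT = €9,543,402.60 − €6,156,100 = €3,387,302.60. Interest = €926,900.00.
DOL = €9,543,402.60 ÷ €3,387,302.60 = 2.8174; DFL = €3,387,302.60 ÷ €2,460,402.60 = 1.3767.
DCL = DOL × DFL = 2.8174 × 1.3767 = 3.8787.

3.88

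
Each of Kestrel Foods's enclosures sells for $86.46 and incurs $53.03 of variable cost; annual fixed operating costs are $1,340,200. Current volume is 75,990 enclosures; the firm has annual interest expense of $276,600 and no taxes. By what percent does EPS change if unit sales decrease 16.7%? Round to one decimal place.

Total contribution margin = 75,990 × $33.43 = $2,540,345.70.
Subtracting fixed costs: EBIT = $2,540,345.70 − $1,340,200 = $1,200,145.70.
Interest = $276,600.00, so EBIT − I = $923,545.70.
Degree of combined leverage = contribution ÷ (EBIT − I) = $2,540,345.70 ÷ $923,545.70 = 2.7506.
EPS therefore changes by 2.7506 × (-16.7%) = -45.9%.

-45.9%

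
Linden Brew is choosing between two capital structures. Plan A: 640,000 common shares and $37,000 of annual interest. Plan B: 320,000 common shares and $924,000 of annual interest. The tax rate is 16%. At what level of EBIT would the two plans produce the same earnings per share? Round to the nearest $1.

$1,811,000

At indifference, (EBIT − 37,000)(1 − t)/640,000 = (EBIT − 924,000)(1 − t)/320,000.
The (1 − t) factor cancels: (EBIT − 37,000) × 320,000 = (EBIT − 924,000) × 640,000.
Solving, EBIT = (924,000·640,000 − 37,000·320,000) / (640,000 − 320,000) = 579,520,000,000 / 320,000 = 1,811,000.00.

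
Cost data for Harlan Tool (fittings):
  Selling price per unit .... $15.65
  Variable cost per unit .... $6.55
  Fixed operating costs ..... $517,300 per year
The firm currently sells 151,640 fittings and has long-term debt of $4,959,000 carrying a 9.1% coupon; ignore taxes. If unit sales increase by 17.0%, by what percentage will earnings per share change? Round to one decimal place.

Total contribution margin = 151,640 × $9.10 = $1,379,924.00.
EBIT = $1,379,924.00 − $517,300 = $862,624.00.
Interest = $451,269.00, so EBIT − I = $411,355.00.
Degree of combined leverage = contribution ÷ (EBIT − I) = $1,379,924.00 ÷ $411,355.00 = 3.3546.
EPS therefore changes by 3.3546 × (+17.0%) = +57.0%.

+57.0%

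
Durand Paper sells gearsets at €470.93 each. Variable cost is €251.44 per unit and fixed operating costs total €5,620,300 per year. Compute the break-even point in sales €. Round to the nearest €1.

CM per unit = €470.93 − €251.44 = €219.49; CM ratio = €219.49 / €470.93 = 0.4661.
Break-even sales = FC ÷ CM ratio = €5,620,300 × €470.93 / €219.49 = €12,058,717.

€12,058,717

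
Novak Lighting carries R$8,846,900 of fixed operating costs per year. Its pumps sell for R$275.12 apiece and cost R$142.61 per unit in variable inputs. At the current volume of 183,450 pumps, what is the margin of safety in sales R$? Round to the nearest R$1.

R$32,102,647

Each unit contributes R$275.12 − R$142.61 = R$132.51. Break-even units = R$8,846,900 ÷ R$132.51 = 66,764.02; break-even revenue = 66,764.02 × R$275.12 = R$18,368,116.58.
Current sales = 183,450 × R$275.12 = R$50,470,764.00.
Margin of safety = R$50,470,764.00 − R$18,368,116.58 = R$32,102,647.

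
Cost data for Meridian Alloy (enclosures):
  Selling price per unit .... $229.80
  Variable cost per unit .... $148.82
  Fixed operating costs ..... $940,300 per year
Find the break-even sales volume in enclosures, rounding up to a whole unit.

11,612 enclosures

Unit CM = price − variable cost = $229.80 − $148.82 = $80.98.
Break-even Q = $940,300 / $80.98 = 11,611.51 → 11,612 enclosures.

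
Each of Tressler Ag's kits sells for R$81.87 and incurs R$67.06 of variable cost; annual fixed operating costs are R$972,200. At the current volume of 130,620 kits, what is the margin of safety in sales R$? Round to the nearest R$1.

Each unit contributes R$81.87 − R$67.06 = R$14.81. Break-even units = R$972,200 ÷ R$14.81 = 65,644.83; break-even revenue = 65,644.83 × R$81.87 = R$5,374,342.61.
Current sales = 130,620 × R$81.87 = R$10,693,859.40.
Margin of safety = R$10,693,859.40 − R$5,374,342.61 = R$5,319,517.

R$5,319,517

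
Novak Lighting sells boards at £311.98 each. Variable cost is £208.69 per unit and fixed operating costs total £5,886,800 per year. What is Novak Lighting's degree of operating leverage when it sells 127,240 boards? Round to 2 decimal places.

Total contribution margin = 127,240 × £103.29 = £13,142,619.60.
Subtracting fixed costs: EBIT = £13,142,619.60 − £5,886,800 = £7,255,819.60.
DOL = contribution ÷ EBIT = £13,142,619.60 ÷ £7,255,819.60 = 1.8113.

1.81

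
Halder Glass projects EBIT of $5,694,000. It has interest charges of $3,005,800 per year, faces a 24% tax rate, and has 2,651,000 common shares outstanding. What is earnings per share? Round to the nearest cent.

Interest = $3,005,800.00, so EBT = $5,694,000 − $3,005,800.00 = $2,688,200.00.
After tax at 24%: net income = $2,688,200.00 × 0.76 = $2,043,032.00.
EPS = $2,043,032.00 ÷ 2,651,000 = $0.77.

$0.77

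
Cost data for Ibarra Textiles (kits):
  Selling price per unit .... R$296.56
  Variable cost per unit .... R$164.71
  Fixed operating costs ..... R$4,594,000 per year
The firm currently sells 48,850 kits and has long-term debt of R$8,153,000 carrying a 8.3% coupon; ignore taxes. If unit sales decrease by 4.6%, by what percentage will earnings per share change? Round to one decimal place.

-25.3%

Total contribution margin = 48,850 × R$131.85 = R$6,440,872.50.
Subtracting fixed costs: EBIT = R$6,440,872.50 − R$4,594,000 = R$1,846,872.50.
After interest of R$676,699.00, pre-tax earnings = R$1,170,173.50.
Degree of combined leverage = contribution ÷ (EBIT − I) = R$6,440,872.50 ÷ R$1,170,173.50 = 5.5042.
%ΔEPS = DCL × %ΔSales = 5.5042 × -4.6% = -25.3%.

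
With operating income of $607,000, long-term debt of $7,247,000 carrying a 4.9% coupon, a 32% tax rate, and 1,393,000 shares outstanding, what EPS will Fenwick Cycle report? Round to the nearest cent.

$0.12

Interest = $355,103.00, so EBT = $607,000 − $355,103.00 = $251,897.00.
After tax at 32%: net income = $251,897.00 × 0.68 = $171,289.96.
EPS = $171,289.96 ÷ 1,393,000 = $0.12.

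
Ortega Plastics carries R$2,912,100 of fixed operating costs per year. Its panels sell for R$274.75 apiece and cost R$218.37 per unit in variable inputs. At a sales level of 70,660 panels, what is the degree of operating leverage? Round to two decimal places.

At 70,660 units, contribution = 70,660 × R$56.38 = R$3,983,810.80.
Operating income = contribution − fixed costs = R$3,983,810.80 − R$2,912,100 = R$1,071,710.80.
Degree of operating leverage = R$3,983,810.80 / R$1,071,710.80 = 3.7172.

3.72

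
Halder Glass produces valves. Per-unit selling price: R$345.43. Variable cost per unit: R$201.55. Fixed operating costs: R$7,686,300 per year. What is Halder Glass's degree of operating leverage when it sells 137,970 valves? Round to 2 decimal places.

1.63

At 137,970 units, contribution = 137,970 × R$143.88 = R$19,851,123.60.
Operating income = contribution − fixed costs = R$19,851,123.60 − R$7,686,300 = R$12,164,823.60.
DOL = contribution ÷ EBIT = R$19,851,123.60 ÷ R$12,164,823.60 = 1.6318.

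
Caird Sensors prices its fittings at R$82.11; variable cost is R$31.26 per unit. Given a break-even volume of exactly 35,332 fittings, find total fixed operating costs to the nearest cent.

Unit CM = price − variable cost = R$82.11 − R$31.26 = R$50.85.
Fixed costs = break-even units × CM = 35,332 × R$50.85 = R$1,796,632.20.

R$1,796,632.20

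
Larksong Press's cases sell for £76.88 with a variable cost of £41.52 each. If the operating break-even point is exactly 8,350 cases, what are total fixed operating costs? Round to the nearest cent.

Contribution margin per unit = £76.88 − £41.52 = £35.36.
Since BE = FC / CM, FC = 8,350 × £35.36 = £295,256.00.

£295,256.00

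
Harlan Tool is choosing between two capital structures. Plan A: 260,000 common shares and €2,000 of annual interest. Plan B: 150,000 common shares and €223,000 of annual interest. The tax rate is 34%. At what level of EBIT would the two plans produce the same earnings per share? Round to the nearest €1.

Set EPS_A = EPS_B: (EBIT − €2,000)(1 − 0.34) ÷ 260,000 = (EBIT − €223,000)(1 − 0.34) ÷ 150,000.
Cancelling (1 − t) and cross-multiplying: 150,000·(EBIT − 2,000) = 260,000·(EBIT − 223,000).
Solving, EBIT = (223,000·260,000 − 2,000·150,000) / (260,000 − 150,000) = 57,680,000,000 / 110,000 = 524,363.64.

€524,364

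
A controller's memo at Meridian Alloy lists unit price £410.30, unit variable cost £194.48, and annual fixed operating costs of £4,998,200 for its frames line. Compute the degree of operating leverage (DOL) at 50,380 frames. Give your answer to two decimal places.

1.85

Total contribution margin = 50,380 × £215.82 = £10,873,011.60.
Subtracting fixed costs: EBIT = £10,873,011.60 − £4,998,200 = £5,874,811.60.
So DOL = total CM / EBIT = £10,873,011.60 / £5,874,811.60 = 1.8508.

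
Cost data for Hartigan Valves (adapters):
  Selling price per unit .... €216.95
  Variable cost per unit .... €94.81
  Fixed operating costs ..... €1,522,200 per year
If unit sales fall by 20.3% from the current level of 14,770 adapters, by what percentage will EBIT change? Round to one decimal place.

At 14,770 units, contribution = 14,770 × €122.14 = €1,804,007.80.
Subtracting fixed costs: EBIT = €1,804,007.80 − €1,522,200 = €281,807.80.
DOL = contribution ÷ EBIT = €1,804,007.80 ÷ €281,807.80 = 6.4016.
So EBIT moves 6.4016 × (-20.3%) = -130.0%.

-130.0%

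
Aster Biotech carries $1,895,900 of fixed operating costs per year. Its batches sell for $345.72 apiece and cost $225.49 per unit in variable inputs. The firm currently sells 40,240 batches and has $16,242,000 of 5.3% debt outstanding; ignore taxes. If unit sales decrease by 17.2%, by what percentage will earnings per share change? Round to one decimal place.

-40.0%

At 40,240 units, contribution = 40,240 × $120.23 = $4,838,055.20.
Subtracting fixed costs: EBIT = $4,838,055.20 − $1,895,900 = $2,942,155.20.
Interest = $860,826.00, so EBIT − I = $2,081,329.20.
Degree of combined leverage = contribution ÷ (EBIT − I) = $4,838,055.20 ÷ $2,081,329.20 = 2.3245.
%ΔEPS = DCL × %ΔSales = 2.3245 × -17.2% = -40.0%.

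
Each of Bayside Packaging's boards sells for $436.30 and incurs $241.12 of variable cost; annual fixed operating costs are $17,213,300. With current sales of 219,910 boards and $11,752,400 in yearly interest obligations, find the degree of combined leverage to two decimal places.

3.08

Total contribution margin = 219,910 × $195.18 = $42,922,033.80.
Operating income = contribution − fixed costs = $42,922,033.80 − $17,213,300 = $25,708,733.80. Interest = $11,752,400.00, so EBIT − I = $13,956,333.80.
DCL = contribution ÷ (EBIT − I) = $42,922,033.80 ÷ $13,956,333.80 = 3.0755.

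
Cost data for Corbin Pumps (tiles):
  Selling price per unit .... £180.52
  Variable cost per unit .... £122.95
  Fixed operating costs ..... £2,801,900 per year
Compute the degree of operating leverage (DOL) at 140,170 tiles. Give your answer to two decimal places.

Contribution at this volume is 140,170 × £57.57 = £8,069,586.90.
Operating income = contribution − fixed costs = £8,069,586.90 − £2,801,900 = £5,267,686.90.
So DOL = total CM / EBIT = £8,069,586.90 / £5,267,686.90 = 1.5319.

1.53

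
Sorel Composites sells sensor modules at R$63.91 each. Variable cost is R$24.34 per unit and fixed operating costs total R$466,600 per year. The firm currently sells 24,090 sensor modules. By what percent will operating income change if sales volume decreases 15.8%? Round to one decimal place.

-30.9%

Total contribution margin = 24,090 × R$39.57 = R$953,241.30.
Operating income = contribution − fixed costs = R$953,241.30 − R$466,600 = R$486,641.30.
So DOL = total CM / EBIT = R$953,241.30 / R$486,641.30 = 1.9588.
Operating income changes by 1.9588 × -15.8% = -30.9%.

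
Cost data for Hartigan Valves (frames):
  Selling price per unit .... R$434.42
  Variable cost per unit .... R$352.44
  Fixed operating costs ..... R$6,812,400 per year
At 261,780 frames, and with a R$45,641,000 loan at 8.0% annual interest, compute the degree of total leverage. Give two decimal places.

Total contribution margin = 261,780 × R$81.98 = R$21,460,724.40.
EBIT = R$21,460,724.40 − R$6,812,400 = R$14,648,324.40. Interest = R$3,651,280.00.
DOL = R$21,460,724.40 ÷ R$14,648,324.40 = 1.4651; DFL = R$14,648,324.40 ÷ R$10,997,044.40 = 1.3320.
DCL = DOL × DFL = 1.4651 × 1.3320 = 1.9515.

1.95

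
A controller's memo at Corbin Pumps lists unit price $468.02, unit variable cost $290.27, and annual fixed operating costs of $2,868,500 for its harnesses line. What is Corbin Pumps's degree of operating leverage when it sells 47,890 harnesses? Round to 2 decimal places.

1.51

Total contribution margin = 47,890 × $177.75 = $8,512,447.50.
Operating income = contribution − fixed costs = $8,512,447.50 − $2,868,500 = $5,643,947.50.
Degree of operating leverage = $8,512,447.50 / $5,643,947.50 = 1.5082.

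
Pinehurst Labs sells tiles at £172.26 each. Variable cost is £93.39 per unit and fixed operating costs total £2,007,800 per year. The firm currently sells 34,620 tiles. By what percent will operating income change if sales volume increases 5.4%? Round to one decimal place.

+20.4%

At 34,620 units, contribution = 34,620 × £78.87 = £2,730,479.40.
EBIT = £2,730,479.40 − £2,007,800 = £722,679.40.
DOL = contribution ÷ EBIT = £2,730,479.40 ÷ £722,679.40 = 3.7783.
%ΔEBIT = DOL × %ΔSales = 3.7783 × +5.4% = +20.4%.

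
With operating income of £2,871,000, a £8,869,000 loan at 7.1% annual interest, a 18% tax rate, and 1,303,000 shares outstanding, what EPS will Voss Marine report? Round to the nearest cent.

Pre-tax income = £2,871,000 − £629,699.00 = £2,241,301.00.
Net income = £2,241,301.00 × (1 − 0.18) = £1,837,866.82.
Per share: £1,837,866.82 / 1,303,000 shares = £1.41.

£1.41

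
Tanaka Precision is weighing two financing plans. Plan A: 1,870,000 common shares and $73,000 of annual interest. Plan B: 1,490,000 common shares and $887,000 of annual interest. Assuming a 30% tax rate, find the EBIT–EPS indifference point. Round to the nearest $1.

$4,078,737

At indifference, (EBIT − 73,000)(1 − t)/1,870,000 = (EBIT − 887,000)(1 − t)/1,490,000.
Cancelling (1 − t) and cross-multiplying: 1,490,000·(EBIT − 73,000) = 1,870,000·(EBIT − 887,000).
EBIT × (1,870,000 − 1,490,000) = 887,000 × 1,870,000 − 73,000 × 1,490,000 = 1,549,920,000,000, so EBIT = 1,549,920,000,000 ÷ 380,000 = 4,078,736.84.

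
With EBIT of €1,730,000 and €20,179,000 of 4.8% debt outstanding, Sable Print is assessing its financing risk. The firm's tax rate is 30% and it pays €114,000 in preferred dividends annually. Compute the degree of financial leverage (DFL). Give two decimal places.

Annual interest charges come to €968,592.00.
Preferred dividends grossed up pre-tax: €114,000 / (1 − 0.30) = €162,857.14.
DFL = EBIT ÷ [EBIT − I − D_p/(1−t)] = €1,730,000 ÷ [€1,730,000 − €968,592.00 − €162,857.14] = €1,730,000 ÷ €598,550.86 = 2.8903.

2.89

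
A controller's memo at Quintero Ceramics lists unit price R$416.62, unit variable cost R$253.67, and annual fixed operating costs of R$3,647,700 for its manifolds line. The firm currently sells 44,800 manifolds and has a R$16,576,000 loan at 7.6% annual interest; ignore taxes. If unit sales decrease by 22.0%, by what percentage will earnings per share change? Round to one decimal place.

-67.1%

At 44,800 units, contribution = 44,800 × R$162.95 = R$7,300,160.00.
Operating income = contribution − fixed costs = R$7,300,160.00 − R$3,647,700 = R$3,652,460.00.
After interest of R$1,259,776.00, pre-tax earnings = R$2,392,684.00.
DCL = total CM / (EBIT − I) = R$7,300,160.00 / R$2,392,684.00 = 3.0510.
%ΔEPS = DCL × %ΔSales = 3.0510 × -22.0% = -67.1%.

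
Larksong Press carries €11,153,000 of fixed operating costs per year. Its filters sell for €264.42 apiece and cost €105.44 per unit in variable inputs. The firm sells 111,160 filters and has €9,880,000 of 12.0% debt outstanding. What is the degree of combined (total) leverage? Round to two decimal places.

3.31

Total contribution margin = 111,160 × €158.98 = €17,672,216.80.
Subtracting fixed costs: EBIT = €17,672,216.80 − €11,153,000 = €6,519,216.80. Interest = €1,185,600.00, so EBIT − I = €5,333,616.80.
Degree of total leverage = total CM / (EBIT − interest) = €17,672,216.80 / €5,333,616.80 = 3.3134.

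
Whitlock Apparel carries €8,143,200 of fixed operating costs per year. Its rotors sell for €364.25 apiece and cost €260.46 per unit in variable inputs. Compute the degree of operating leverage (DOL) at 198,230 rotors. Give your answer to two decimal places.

1.66

At 198,230 units, contribution = 198,230 × €103.79 = €20,574,291.70.
Operating income = contribution − fixed costs = €20,574,291.70 − €8,143,200 = €12,431,091.70.
DOL = contribution ÷ EBIT = €20,574,291.70 ÷ €12,431,091.70 = 1.6551.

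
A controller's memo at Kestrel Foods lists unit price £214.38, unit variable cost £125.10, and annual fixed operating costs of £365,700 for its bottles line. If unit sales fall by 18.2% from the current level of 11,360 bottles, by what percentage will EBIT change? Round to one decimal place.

-28.5%

Contribution at this volume is 11,360 × £89.28 = £1,014,220.80.
EBIT = £1,014,220.80 − £365,700 = £648,520.80.
Degree of operating leverage = £1,014,220.80 / £648,520.80 = 1.5639.
Operating income changes by 1.5639 × -18.2% = -28.5%.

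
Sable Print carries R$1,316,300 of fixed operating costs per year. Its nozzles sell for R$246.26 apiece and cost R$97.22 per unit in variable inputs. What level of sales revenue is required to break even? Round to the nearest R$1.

R$2,174,933

CM per unit = R$246.26 − R$97.22 = R$149.04; CM ratio = R$149.04 / R$246.26 = 0.6052.
Break-even sales = FC ÷ CM ratio = R$1,316,300 × R$246.26 / R$149.04 = R$2,174,933.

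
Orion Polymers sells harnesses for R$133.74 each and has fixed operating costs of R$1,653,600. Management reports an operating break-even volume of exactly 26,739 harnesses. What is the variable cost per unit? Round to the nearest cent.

R$71.90

At break-even, FC = Q × (P − VC), so P − VC = R$1,653,600 ÷ 26,739 = R$61.8423.
Variable cost per unit = R$133.74 − R$61.8423 = R$71.90.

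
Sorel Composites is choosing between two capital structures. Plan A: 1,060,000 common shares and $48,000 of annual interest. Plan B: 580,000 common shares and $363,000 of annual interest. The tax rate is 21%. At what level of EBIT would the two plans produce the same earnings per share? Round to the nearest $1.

Set EPS_A = EPS_B: (EBIT − $48,000)(1 − 0.21) ÷ 1,060,000 = (EBIT − $363,000)(1 − 0.21) ÷ 580,000.
Cancelling (1 − t) and cross-multiplying: 580,000·(EBIT − 48,000) = 1,060,000·(EBIT − 363,000).
EBIT × (1,060,000 − 580,000) = 363,000 × 1,060,000 − 48,000 × 580,000 = 356,940,000,000, so EBIT = 356,940,000,000 ÷ 480,000 = 743,625.00.

$743,625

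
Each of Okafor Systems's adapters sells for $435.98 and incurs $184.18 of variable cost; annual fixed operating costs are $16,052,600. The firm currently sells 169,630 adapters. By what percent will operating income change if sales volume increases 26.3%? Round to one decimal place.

Total contribution margin = 169,630 × $251.80 = $42,712,834.00.
Subtracting fixed costs: EBIT = $42,712,834.00 − $16,052,600 = $26,660,234.00.
DOL = contribution ÷ EBIT = $42,712,834.00 ÷ $26,660,234.00 = 1.6021.
So EBIT moves 1.6021 × (+26.3%) = +42.1%.

+42.1%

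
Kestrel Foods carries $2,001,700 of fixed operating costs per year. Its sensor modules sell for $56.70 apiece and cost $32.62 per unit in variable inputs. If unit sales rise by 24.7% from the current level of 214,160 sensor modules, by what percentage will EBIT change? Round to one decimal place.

Contribution at this volume is 214,160 × $24.08 = $5,156,972.80.
EBIT = $5,156,972.80 − $2,001,700 = $3,155,272.80.
DOL = contribution ÷ EBIT = $5,156,972.80 ÷ $3,155,272.80 = 1.6344.
%ΔEBIT = DOL × %ΔSales = 1.6344 × +24.7% = +40.4%.

+40.4%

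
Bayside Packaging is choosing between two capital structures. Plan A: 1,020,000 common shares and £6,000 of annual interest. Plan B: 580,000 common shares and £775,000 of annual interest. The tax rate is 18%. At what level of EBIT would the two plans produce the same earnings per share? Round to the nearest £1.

At indifference, (EBIT − 6,000)(1 − t)/1,020,000 = (EBIT − 775,000)(1 − t)/580,000.
The (1 − t) factor cancels: (EBIT − 6,000) × 580,000 = (EBIT − 775,000) × 1,020,000.
EBIT × (1,020,000 − 580,000) = 775,000 × 1,020,000 − 6,000 × 580,000 = 787,020,000,000, so EBIT = 787,020,000,000 ÷ 440,000 = 1,788,681.82.

£1,788,682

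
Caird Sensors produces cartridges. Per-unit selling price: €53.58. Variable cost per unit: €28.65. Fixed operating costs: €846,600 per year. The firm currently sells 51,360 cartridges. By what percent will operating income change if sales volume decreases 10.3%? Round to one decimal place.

Contribution at this volume is 51,360 × €24.93 = €1,280,404.80.
EBIT = €1,280,404.80 − €846,600 = €433,804.80.
So DOL = total CM / EBIT = €1,280,404.80 / €433,804.80 = 2.9516.
Operating income changes by 2.9516 × -10.3% = -30.4%.

-30.4%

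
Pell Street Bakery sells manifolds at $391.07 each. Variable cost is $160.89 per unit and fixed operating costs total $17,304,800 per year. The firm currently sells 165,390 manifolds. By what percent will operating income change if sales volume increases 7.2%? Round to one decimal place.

Total contribution margin = 165,390 × $230.18 = $38,069,470.20.
Operating income = contribution − fixed costs = $38,069,470.20 − $17,304,800 = $20,764,670.20.
DOL = contribution ÷ EBIT = $38,069,470.20 ÷ $20,764,670.20 = 1.8334.
So EBIT moves 1.8334 × (+7.2%) = +13.2%.

+13.2%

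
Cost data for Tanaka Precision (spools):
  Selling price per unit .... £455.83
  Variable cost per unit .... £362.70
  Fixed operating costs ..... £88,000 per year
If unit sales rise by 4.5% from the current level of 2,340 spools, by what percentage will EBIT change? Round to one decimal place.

Contribution at this volume is 2,340 × £93.13 = £217,924.20.
Subtracting fixed costs: EBIT = £217,924.20 − £88,000 = £129,924.20.
So DOL = total CM / EBIT = £217,924.20 / £129,924.20 = 1.6773.
Operating income changes by 1.6773 × +4.5% = +7.5%.

+7.5%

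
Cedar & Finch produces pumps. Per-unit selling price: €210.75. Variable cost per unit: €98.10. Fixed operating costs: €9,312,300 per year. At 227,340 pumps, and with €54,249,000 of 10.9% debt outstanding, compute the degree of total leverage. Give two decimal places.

2.47

Total contribution margin = 227,340 × €112.65 = €25,609,851.00.
EBIT = €25,609,851.00 − €9,312,300 = €16,297,551.00. Interest = €5,913,141.00.
DOL = €25,609,851.00 ÷ €16,297,551.00 = 1.5714; DFL = €16,297,551.00 ÷ €10,384,410.00 = 1.5694.
DCL = DOL × DFL = 1.5714 × 1.5694 = 2.4662.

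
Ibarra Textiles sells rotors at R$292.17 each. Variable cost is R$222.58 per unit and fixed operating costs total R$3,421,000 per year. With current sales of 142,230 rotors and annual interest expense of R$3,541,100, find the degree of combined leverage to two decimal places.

3.37

Contribution at this volume is 142,230 × R$69.59 = R$9,897,785.70.
Subtracting fixed costs: EBIT = R$9,897,785.70 − R$3,421,000 = R$6,476,785.70. Interest = R$3,541,100.00, so EBIT − I = R$2,935,685.70.
DCL = contribution ÷ (EBIT − I) = R$9,897,785.70 ÷ R$2,935,685.70 = 3.3715.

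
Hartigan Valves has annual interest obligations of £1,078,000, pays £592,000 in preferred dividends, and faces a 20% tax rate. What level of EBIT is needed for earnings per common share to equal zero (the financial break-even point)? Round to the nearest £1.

£1,818,000

Grossing the preferred dividend up to pre-tax terms: £592,000 / (1 − 0.20) = £740,000.00.
EPS = 0 when EBIT covers interest plus the pre-tax preferred burden: £1,078,000 + £740,000.00 = £1,818,000.00.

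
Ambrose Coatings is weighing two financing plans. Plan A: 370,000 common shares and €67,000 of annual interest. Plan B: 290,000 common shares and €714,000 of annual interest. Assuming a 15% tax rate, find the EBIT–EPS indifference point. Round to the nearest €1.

Set EPS_A = EPS_B: (EBIT − €67,000)(1 − 0.15) ÷ 370,000 = (EBIT − €714,000)(1 − 0.15) ÷ 290,000.
Cancelling (1 − t) and cross-multiplying: 290,000·(EBIT − 67,000) = 370,000·(EBIT − 714,000).
Solving, EBIT = (714,000·370,000 − 67,000·290,000) / (370,000 − 290,000) = 244,750,000,000 / 80,000 = 3,059,375.00.

€3,059,375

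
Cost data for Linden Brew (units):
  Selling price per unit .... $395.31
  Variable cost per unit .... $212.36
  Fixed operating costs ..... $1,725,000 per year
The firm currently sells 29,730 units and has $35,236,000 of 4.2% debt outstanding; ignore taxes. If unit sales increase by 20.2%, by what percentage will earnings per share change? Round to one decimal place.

Contribution at this volume is 29,730 × $182.95 = $5,439,103.50.
Subtracting fixed costs: EBIT = $5,439,103.50 − $1,725,000 = $3,714,103.50.
After interest of $1,479,912.00, pre-tax earnings = $2,234,191.50.
DCL = total CM / (EBIT − I) = $5,439,103.50 / $2,234,191.50 = 2.4345.
EPS therefore changes by 2.4345 × (+20.2%) = +49.2%.

+49.2%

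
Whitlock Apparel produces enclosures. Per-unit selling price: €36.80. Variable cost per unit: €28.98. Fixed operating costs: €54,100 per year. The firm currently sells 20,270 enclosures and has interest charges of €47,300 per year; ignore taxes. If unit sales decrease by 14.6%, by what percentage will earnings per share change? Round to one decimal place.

Contribution at this volume is 20,270 × €7.82 = €158,511.40.
Operating income = contribution − fixed costs = €158,511.40 − €54,100 = €104,411.40.
Interest = €47,300.00, so EBIT − I = €57,111.40.
DCL = total CM / (EBIT − I) = €158,511.40 / €57,111.40 = 2.7755.
EPS therefore changes by 2.7755 × (-14.6%) = -40.5%.

-40.5%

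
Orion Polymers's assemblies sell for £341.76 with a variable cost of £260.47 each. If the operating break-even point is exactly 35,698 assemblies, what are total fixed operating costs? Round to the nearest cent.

£2,901,890.42

Unit CM = price − variable cost = £341.76 − £260.47 = £81.29.
Fixed costs = break-even units × CM = 35,698 × £81.29 = £2,901,890.42.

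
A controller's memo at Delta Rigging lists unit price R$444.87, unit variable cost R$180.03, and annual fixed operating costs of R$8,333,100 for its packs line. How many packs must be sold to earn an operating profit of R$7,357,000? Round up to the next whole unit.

Contribution margin per unit = R$444.87 − R$180.03 = R$264.84.
Need Q such that Q × R$264.84 − R$8,333,100 = R$7,357,000, i.e. Q = R$15,690,100 / R$264.84 = 59,243.69 → 59,244.

59,244 packs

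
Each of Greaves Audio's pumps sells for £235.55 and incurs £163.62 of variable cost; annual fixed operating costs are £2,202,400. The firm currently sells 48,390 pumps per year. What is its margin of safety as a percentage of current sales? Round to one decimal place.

Contribution margin per unit = £235.55 − £163.62 = £71.93. Break-even units = £2,202,400 ÷ £71.93 = 30,618.66; break-even revenue = 30,618.66 × £235.55 = £7,212,224.66.
Actual sales revenue = 48,390 × £235.55 = £11,398,264.50.
Margin of safety = (£11,398,264.50 − £7,212,224.66) ÷ £11,398,264.50 = 36.7%.

36.7%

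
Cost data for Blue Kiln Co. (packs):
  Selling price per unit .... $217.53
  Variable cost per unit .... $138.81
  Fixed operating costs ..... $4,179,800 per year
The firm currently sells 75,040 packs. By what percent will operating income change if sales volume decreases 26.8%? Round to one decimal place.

Contribution at this volume is 75,040 × $78.72 = $5,907,148.80.
Subtracting fixed costs: EBIT = $5,907,148.80 − $4,179,800 = $1,727,348.80.
DOL = contribution ÷ EBIT = $5,907,148.80 ÷ $1,727,348.80 = 3.4198.
%ΔEBIT = DOL × %ΔSales = 3.4198 × -26.8% = -91.7%.

-91.7%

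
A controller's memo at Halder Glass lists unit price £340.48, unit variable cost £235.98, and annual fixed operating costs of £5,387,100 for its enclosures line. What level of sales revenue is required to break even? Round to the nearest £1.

£17,552,151

CM per unit = £340.48 − £235.98 = £104.50; CM ratio = £104.50 / £340.48 = 0.3069.
Break-even revenue = fixed costs × price ÷ CM = £5,387,100 × £340.48 ÷ £104.50 = £17,552,151.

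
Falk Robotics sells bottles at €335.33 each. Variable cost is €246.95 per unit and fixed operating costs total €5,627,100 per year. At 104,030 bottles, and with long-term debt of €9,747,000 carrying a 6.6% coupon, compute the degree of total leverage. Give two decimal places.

Contribution at this volume is 104,030 × €88.38 = €9,194,171.40.
Operating income = contribution − fixed costs = €9,194,171.40 − €5,627,100 = €3,567,071.40. Interest = €643,302.00, so EBIT − I = €2,923,769.40.
Degree of total leverage = total CM / (EBIT − interest) = €9,194,171.40 / €2,923,769.40 = 3.1446.

3.14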